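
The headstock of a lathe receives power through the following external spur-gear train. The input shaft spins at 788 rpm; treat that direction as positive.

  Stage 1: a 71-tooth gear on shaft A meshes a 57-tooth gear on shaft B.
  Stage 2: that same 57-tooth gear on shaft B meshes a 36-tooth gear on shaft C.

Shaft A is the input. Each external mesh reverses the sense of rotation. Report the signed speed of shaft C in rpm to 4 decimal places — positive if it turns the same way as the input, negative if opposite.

+1554.1111 rpm (same as input, |ω| = 1554.1111 rpm)

Stage 1 [71T→57T]: ω = 788.0000×71/57 = 981.5439 rpm, dir flips to −; running = −981.5439
Stage 2 [57T→36T]: ω = 981.5439×57/36 = 1554.1111 rpm, dir flips to +; running = +1554.1111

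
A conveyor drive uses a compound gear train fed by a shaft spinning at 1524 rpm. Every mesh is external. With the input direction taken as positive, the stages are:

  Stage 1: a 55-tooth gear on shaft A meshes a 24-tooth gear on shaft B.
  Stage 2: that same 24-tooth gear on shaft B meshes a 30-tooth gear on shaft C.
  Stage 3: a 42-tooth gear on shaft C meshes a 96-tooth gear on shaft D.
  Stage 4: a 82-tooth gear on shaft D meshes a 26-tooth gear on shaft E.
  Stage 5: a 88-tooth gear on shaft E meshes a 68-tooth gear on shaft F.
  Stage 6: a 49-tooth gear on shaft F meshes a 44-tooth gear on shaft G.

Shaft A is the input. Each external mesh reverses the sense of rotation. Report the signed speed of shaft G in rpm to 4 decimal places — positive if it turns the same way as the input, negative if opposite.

Stage 1 [55T→24T]: ω = 1524.0000×55/24 = 3492.5000 rpm, dir flips to −; running = −3492.5000
Stage 2 [24T→30T]: ω = 3492.5000×24/30 = 2794.0000 rpm, dir flips to +; running = +2794.0000
Stage 3 [42T→96T]: ω = 2794.0000×42/96 = 1222.3750 rpm, dir flips to −; running = −1222.3750
Stage 4 [82T→26T]: ω = 1222.3750×82/26 = 3855.1827 rpm, dir flips to +; running = +3855.1827
Stage 5 [88T→68T]: ω = 3855.1827×88/68 = 4989.0600 rpm, dir flips to −; running = −4989.0600
Stage 6 [49T→44T]: ω = 4989.0600×49/44 = 5555.9986 rpm, dir flips to +; running = +5555.9986

+5555.9986 rpm (same as input, |ω| = 5555.9986 rpm)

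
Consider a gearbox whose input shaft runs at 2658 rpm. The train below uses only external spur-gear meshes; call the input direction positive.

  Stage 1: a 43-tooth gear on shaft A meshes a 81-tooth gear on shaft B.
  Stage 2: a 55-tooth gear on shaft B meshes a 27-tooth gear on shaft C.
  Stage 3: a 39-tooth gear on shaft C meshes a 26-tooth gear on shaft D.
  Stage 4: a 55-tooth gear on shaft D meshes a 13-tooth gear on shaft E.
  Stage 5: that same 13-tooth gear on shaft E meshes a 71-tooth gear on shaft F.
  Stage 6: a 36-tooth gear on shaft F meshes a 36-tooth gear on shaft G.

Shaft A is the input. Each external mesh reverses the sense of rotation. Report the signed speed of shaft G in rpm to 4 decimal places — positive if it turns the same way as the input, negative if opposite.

Stage 1 [43T→81T]: ω = 2658.0000×43/81 = 1411.0370 rpm, dir flips to −; running = −1411.0370
Stage 2 [55T→27T]: ω = 1411.0370×55/27 = 2874.3347 rpm, dir flips to +; running = +2874.3347
Stage 3 [39T→26T]: ω = 2874.3347×39/26 = 4311.5021 rpm, dir flips to −; running = −4311.5021
Stage 4 [55T→13T]: ω = 4311.5021×55/13 = 18240.9702 rpm, dir flips to +; running = +18240.9702
Stage 5 [13T→71T]: ω = 18240.9702×13/71 = 3339.8960 rpm, dir flips to −; running = −3339.8960
Stage 6 [36T→36T]: ω = 3339.8960×36/36 = 3339.8960 rpm, dir flips to +; running = +3339.8960

+3339.8960 rpm (same as input, |ω| = 3339.8960 rpm)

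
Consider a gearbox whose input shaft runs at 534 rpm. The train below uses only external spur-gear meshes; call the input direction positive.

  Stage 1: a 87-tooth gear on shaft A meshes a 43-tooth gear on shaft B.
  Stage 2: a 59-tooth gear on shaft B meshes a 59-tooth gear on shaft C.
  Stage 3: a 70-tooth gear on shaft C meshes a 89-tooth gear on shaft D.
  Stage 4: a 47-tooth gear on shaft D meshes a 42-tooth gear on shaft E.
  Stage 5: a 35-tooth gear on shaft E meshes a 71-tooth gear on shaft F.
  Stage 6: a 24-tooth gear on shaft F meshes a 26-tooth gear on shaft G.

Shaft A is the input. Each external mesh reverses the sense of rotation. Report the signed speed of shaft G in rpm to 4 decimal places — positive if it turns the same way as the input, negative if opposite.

+432.7093 rpm (same as input, |ω| = 432.7093 rpm)

Stage 1 [87T→43T]: ω = 534.0000×87/43 = 1080.4186 rpm, dir flips to −; running = −1080.4186
Stage 2 [59T→59T]: ω = 1080.4186×59/59 = 1080.4186 rpm, dir flips to +; running = +1080.4186
Stage 3 [70T→89T]: ω = 1080.4186×70/89 = 849.7674 rpm, dir flips to −; running = −849.7674
Stage 4 [47T→42T]: ω = 849.7674×47/42 = 950.9302 rpm, dir flips to +; running = +950.9302
Stage 5 [35T→71T]: ω = 950.9302×35/71 = 468.7684 rpm, dir flips to −; running = −468.7684
Stage 6 [24T→26T]: ω = 468.7684×24/26 = 432.7093 rpm, dir flips to +; running = +432.7093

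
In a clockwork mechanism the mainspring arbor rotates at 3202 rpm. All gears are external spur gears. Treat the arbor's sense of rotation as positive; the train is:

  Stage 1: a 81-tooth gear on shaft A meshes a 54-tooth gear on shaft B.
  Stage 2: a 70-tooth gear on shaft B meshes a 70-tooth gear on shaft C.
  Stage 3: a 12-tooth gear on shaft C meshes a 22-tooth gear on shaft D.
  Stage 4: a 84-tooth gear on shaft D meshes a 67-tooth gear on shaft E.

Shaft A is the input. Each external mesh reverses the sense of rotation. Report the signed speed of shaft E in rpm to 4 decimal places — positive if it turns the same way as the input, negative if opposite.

+3284.5482 rpm (same as input, |ω| = 3284.5482 rpm)

Stage 1 [81T→54T]: ω = 3202.0000×81/54 = 4803.0000 rpm, dir flips to −; running = −4803.0000
Stage 2 [70T→70T]: ω = 4803.0000×70/70 = 4803.0000 rpm, dir flips to +; running = +4803.0000
Stage 3 [12T→22T]: ω = 4803.0000×12/22 = 2619.8182 rpm, dir flips to −; running = −2619.8182
Stage 4 [84T→67T]: ω = 2619.8182×84/67 = 3284.5482 rpm, dir flips to +; running = +3284.5482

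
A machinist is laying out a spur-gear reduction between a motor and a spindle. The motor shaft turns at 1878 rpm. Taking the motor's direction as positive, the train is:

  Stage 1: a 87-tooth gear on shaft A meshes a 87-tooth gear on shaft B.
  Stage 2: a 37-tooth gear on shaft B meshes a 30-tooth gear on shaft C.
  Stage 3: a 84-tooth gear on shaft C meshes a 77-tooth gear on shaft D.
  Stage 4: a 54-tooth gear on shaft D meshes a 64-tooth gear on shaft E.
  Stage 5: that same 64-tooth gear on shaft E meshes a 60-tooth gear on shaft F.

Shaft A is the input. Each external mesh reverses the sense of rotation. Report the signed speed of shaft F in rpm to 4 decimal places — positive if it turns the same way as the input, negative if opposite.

-2274.0873 rpm (opposite to input, |ω| = 2274.0873 rpm)

Stage 1 [87T→87T]: ω = 1878.0000×87/87 = 1878.0000 rpm, dir flips to −; running = −1878.0000
Stage 2 [37T→30T]: ω = 1878.0000×37/30 = 2316.2000 rpm, dir flips to +; running = +2316.2000
Stage 3 [84T→77T]: ω = 2316.2000×84/77 = 2526.7636 rpm, dir flips to −; running = −2526.7636
Stage 4 [54T→64T]: ω = 2526.7636×54/64 = 2131.9568 rpm, dir flips to +; running = +2131.9568
Stage 5 [64T→60T]: ω = 2131.9568×64/60 = 2274.0873 rpm, dir flips to −; running = −2274.0873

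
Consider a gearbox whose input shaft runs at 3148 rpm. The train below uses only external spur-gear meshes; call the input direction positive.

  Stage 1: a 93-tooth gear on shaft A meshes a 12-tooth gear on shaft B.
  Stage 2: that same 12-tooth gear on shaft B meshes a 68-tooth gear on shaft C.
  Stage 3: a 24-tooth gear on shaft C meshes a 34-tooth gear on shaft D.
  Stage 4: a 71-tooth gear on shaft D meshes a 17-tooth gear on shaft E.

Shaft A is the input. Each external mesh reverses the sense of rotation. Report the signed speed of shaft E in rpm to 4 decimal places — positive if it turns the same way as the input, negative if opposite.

+12692.5976 rpm (same as input, |ω| = 12692.5976 rpm)

Stage 1 [93T→12T]: ω = 3148.0000×93/12 = 24397.0000 rpm, dir flips to −; running = −24397.0000
Stage 2 [12T→68T]: ω = 24397.0000×12/68 = 4305.3529 rpm, dir flips to +; running = +4305.3529
Stage 3 [24T→34T]: ω = 4305.3529×24/34 = 3039.0727 rpm, dir flips to −; running = −3039.0727
Stage 4 [71T→17T]: ω = 3039.0727×71/17 = 12692.5976 rpm, dir flips to +; running = +12692.5976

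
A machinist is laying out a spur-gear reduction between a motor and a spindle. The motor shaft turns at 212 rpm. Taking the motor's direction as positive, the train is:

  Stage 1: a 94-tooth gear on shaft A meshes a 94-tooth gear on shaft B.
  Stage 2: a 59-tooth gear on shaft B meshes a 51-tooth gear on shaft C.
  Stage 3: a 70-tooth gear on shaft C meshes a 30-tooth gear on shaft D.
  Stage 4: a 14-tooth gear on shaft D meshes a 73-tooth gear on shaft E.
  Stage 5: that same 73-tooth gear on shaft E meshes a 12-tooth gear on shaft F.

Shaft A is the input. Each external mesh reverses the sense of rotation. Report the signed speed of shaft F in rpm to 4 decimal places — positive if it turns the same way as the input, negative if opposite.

-667.6383 rpm (opposite to input, |ω| = 667.6383 rpm)

Stage 1 [94T→94T]: ω = 212.0000×94/94 = 212.0000 rpm, dir flips to −; running = −212.0000
Stage 2 [59T→51T]: ω = 212.0000×59/51 = 245.2549 rpm, dir flips to +; running = +245.2549
Stage 3 [70T→30T]: ω = 245.2549×70/30 = 572.2614 rpm, dir flips to −; running = −572.2614
Stage 4 [14T→73T]: ω = 572.2614×14/73 = 109.7488 rpm, dir flips to +; running = +109.7488
Stage 5 [73T→12T]: ω = 109.7488×73/12 = 667.6383 rpm, dir flips to −; running = −667.6383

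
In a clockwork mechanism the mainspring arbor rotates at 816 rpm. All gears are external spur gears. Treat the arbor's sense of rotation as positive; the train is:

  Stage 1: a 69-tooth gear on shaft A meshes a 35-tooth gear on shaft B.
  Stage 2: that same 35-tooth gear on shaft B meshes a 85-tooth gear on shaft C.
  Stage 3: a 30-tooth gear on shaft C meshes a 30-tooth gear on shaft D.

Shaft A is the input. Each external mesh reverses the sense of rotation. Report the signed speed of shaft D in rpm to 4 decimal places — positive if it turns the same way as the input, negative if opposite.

-662.4000 rpm (opposite to input, |ω| = 662.4000 rpm)

Stage 1 [69T→35T]: ω = 816.0000×69/35 = 1608.6857 rpm, dir flips to −; running = −1608.6857
Stage 2 [35T→85T]: ω = 1608.6857×35/85 = 662.4000 rpm, dir flips to +; running = +662.4000
Stage 3 [30T→30T]: ω = 662.4000×30/30 = 662.4000 rpm, dir flips to −; running = −662.4000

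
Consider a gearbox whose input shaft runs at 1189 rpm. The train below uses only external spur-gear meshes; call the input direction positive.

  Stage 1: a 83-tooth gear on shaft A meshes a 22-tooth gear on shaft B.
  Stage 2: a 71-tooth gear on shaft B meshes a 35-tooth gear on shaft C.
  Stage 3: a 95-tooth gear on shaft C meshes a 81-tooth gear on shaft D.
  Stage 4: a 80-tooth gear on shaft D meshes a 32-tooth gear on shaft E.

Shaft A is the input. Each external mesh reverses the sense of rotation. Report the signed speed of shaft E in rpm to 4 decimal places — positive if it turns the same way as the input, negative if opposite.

Stage 1 [83T→22T]: ω = 1189.0000×83/22 = 4485.7727 rpm, dir flips to −; running = −4485.7727
Stage 2 [71T→35T]: ω = 4485.7727×71/35 = 9099.7104 rpm, dir flips to +; running = +9099.7104
Stage 3 [95T→81T]: ω = 9099.7104×95/81 = 10672.4998 rpm, dir flips to −; running = −10672.4998
Stage 4 [80T→32T]: ω = 10672.4998×80/32 = 26681.2496 rpm, dir flips to +; running = +26681.2496

+26681.2496 rpm (same as input, |ω| = 26681.2496 rpm)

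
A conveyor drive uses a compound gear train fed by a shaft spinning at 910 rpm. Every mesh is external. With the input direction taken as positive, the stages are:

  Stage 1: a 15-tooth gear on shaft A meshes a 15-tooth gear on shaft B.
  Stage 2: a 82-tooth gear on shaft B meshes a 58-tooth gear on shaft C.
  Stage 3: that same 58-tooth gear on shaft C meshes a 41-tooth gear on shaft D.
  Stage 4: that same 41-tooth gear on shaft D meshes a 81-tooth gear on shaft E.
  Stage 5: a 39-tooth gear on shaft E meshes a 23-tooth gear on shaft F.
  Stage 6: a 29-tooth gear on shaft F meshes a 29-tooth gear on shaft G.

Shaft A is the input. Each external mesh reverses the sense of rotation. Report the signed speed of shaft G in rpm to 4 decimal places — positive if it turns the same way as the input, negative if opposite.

Stage 1 [15T→15T]: ω = 910.0000×15/15 = 910.0000 rpm, dir flips to −; running = −910.0000
Stage 2 [82T→58T]: ω = 910.0000×82/58 = 1286.5517 rpm, dir flips to +; running = +1286.5517
Stage 3 [58T→41T]: ω = 1286.5517×58/41 = 1820.0000 rpm, dir flips to −; running = −1820.0000
Stage 4 [41T→81T]: ω = 1820.0000×41/81 = 921.2346 rpm, dir flips to +; running = +921.2346
Stage 5 [39T→23T]: ω = 921.2346×39/23 = 1562.0934 rpm, dir flips to −; running = −1562.0934
Stage 6 [29T→29T]: ω = 1562.0934×29/29 = 1562.0934 rpm, dir flips to +; running = +1562.0934

+1562.0934 rpm (same as input, |ω| = 1562.0934 rpm)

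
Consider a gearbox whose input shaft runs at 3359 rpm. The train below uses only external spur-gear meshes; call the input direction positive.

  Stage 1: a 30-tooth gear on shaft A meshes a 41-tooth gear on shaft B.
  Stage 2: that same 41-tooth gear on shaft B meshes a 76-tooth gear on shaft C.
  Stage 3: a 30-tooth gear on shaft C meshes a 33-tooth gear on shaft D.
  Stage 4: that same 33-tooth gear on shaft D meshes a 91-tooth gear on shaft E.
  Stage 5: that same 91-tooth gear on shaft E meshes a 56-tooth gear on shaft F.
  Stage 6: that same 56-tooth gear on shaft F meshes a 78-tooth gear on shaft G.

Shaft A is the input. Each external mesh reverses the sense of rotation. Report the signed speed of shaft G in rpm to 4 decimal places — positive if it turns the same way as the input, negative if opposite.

Stage 1 [30T→41T]: ω = 3359.0000×30/41 = 2457.8049 rpm, dir flips to −; running = −2457.8049
Stage 2 [41T→76T]: ω = 2457.8049×41/76 = 1325.9211 rpm, dir flips to +; running = +1325.9211
Stage 3 [30T→33T]: ω = 1325.9211×30/33 = 1205.3828 rpm, dir flips to −; running = −1205.3828
Stage 4 [33T→91T]: ω = 1205.3828×33/91 = 437.1168 rpm, dir flips to +; running = +437.1168
Stage 5 [91T→56T]: ω = 437.1168×91/56 = 710.3148 rpm, dir flips to −; running = −710.3148
Stage 6 [56T→78T]: ω = 710.3148×56/78 = 509.9696 rpm, dir flips to +; running = +509.9696

+509.9696 rpm (same as input, |ω| = 509.9696 rpm)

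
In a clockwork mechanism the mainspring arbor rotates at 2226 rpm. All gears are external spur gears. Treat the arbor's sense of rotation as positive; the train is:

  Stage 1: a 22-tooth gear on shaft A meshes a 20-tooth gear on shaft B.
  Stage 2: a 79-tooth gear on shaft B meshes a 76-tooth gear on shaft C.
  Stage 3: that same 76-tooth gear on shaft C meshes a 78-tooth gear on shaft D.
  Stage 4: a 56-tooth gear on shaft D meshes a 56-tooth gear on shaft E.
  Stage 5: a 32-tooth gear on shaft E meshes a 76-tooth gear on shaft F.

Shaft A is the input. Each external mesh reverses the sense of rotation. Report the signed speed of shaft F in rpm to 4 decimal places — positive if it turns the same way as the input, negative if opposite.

-1044.2073 rpm (opposite to input, |ω| = 1044.2073 rpm)

Stage 1 [22T→20T]: ω = 2226.0000×22/20 = 2448.6000 rpm, dir flips to −; running = −2448.6000
Stage 2 [79T→76T]: ω = 2448.6000×79/76 = 2545.2553 rpm, dir flips to +; running = +2545.2553
Stage 3 [76T→78T]: ω = 2545.2553×76/78 = 2479.9923 rpm, dir flips to −; running = −2479.9923
Stage 4 [56T→56T]: ω = 2479.9923×56/56 = 2479.9923 rpm, dir flips to +; running = +2479.9923
Stage 5 [32T→76T]: ω = 2479.9923×32/76 = 1044.2073 rpm, dir flips to −; running = −1044.2073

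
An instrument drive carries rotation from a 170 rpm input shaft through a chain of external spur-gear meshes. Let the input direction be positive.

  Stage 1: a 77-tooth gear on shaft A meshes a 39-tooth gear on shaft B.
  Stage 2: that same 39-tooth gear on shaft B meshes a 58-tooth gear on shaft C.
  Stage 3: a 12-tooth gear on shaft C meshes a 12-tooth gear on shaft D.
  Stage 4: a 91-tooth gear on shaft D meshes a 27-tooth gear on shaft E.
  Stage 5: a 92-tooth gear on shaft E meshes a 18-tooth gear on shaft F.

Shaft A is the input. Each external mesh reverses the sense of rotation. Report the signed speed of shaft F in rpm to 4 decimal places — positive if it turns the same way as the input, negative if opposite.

-3887.8062 rpm (opposite to input, |ω| = 3887.8062 rpm)

Stage 1 [77T→39T]: ω = 170.0000×77/39 = 335.6410 rpm, dir flips to −; running = −335.6410
Stage 2 [39T→58T]: ω = 335.6410×39/58 = 225.6897 rpm, dir flips to +; running = +225.6897
Stage 3 [12T→12T]: ω = 225.6897×12/12 = 225.6897 rpm, dir flips to −; running = −225.6897
Stage 4 [91T→27T]: ω = 225.6897×91/27 = 760.6577 rpm, dir flips to +; running = +760.6577
Stage 5 [92T→18T]: ω = 760.6577×92/18 = 3887.8062 rpm, dir flips to −; running = −3887.8062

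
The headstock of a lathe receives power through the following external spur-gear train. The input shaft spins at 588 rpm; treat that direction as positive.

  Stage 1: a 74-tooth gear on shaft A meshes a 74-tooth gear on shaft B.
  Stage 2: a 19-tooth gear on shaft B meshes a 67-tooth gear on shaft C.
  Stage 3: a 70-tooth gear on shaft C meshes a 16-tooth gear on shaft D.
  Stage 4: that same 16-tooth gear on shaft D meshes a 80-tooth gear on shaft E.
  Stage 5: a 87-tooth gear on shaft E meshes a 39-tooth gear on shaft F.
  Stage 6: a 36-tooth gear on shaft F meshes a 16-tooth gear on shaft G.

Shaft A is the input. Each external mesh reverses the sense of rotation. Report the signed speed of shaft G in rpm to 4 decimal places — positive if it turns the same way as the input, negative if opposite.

Stage 1 [74T→74T]: ω = 588.0000×74/74 = 588.0000 rpm, dir flips to −; running = −588.0000
Stage 2 [19T→67T]: ω = 588.0000×19/67 = 166.7463 rpm, dir flips to +; running = +166.7463
Stage 3 [70T→16T]: ω = 166.7463×70/16 = 729.5149 rpm, dir flips to −; running = −729.5149
Stage 4 [16T→80T]: ω = 729.5149×16/80 = 145.9030 rpm, dir flips to +; running = +145.9030
Stage 5 [87T→39T]: ω = 145.9030×87/39 = 325.4759 rpm, dir flips to −; running = −325.4759
Stage 6 [36T→16T]: ω = 325.4759×36/16 = 732.3208 rpm, dir flips to +; running = +732.3208

+732.3208 rpm (same as input, |ω| = 732.3208 rpm)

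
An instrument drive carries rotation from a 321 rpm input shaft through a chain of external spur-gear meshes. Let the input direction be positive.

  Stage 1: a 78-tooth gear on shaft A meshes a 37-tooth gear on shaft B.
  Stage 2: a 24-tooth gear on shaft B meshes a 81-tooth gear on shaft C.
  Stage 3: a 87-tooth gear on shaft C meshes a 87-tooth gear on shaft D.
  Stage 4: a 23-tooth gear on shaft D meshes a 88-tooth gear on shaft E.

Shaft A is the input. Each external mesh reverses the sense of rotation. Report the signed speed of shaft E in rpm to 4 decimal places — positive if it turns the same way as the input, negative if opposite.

+52.4046 rpm (same as input, |ω| = 52.4046 rpm)

Stage 1 [78T→37T]: ω = 321.0000×78/37 = 676.7027 rpm, dir flips to −; running = −676.7027
Stage 2 [24T→81T]: ω = 676.7027×24/81 = 200.5045 rpm, dir flips to +; running = +200.5045
Stage 3 [87T→87T]: ω = 200.5045×87/87 = 200.5045 rpm, dir flips to −; running = −200.5045
Stage 4 [23T→88T]: ω = 200.5045×23/88 = 52.4046 rpm, dir flips to +; running = +52.4046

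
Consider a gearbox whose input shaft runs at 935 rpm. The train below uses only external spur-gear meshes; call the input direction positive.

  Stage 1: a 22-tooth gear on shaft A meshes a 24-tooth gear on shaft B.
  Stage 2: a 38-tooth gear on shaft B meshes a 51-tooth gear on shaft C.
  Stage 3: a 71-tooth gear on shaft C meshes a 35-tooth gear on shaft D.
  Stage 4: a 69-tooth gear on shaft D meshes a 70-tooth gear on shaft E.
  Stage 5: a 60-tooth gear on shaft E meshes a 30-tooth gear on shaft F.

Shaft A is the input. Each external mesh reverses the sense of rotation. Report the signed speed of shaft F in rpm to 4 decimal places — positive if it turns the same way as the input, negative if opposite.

-2553.9231 rpm (opposite to input, |ω| = 2553.9231 rpm)

Stage 1 [22T→24T]: ω = 935.0000×22/24 = 857.0833 rpm, dir flips to −; running = −857.0833
Stage 2 [38T→51T]: ω = 857.0833×38/51 = 638.6111 rpm, dir flips to +; running = +638.6111
Stage 3 [71T→35T]: ω = 638.6111×71/35 = 1295.4683 rpm, dir flips to −; running = −1295.4683
Stage 4 [69T→70T]: ω = 1295.4683×69/70 = 1276.9616 rpm, dir flips to +; running = +1276.9616
Stage 5 [60T→30T]: ω = 1276.9616×60/30 = 2553.9231 rpm, dir flips to −; running = −2553.9231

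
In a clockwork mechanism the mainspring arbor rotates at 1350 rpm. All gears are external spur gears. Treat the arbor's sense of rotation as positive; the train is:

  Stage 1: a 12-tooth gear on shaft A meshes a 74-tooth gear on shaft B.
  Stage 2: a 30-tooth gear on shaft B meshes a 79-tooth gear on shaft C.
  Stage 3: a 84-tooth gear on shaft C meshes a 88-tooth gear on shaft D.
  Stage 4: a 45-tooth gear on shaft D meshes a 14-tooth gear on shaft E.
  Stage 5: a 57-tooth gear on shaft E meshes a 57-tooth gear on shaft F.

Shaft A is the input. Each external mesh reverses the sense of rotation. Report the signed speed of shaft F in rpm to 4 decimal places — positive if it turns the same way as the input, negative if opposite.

Stage 1 [12T→74T]: ω = 1350.0000×12/74 = 218.9189 rpm, dir flips to −; running = −218.9189
Stage 2 [30T→79T]: ω = 218.9189×30/79 = 83.1338 rpm, dir flips to +; running = +83.1338
Stage 3 [84T→88T]: ω = 83.1338×84/88 = 79.3550 rpm, dir flips to −; running = −79.3550
Stage 4 [45T→14T]: ω = 79.3550×45/14 = 255.0695 rpm, dir flips to +; running = +255.0695
Stage 5 [57T→57T]: ω = 255.0695×57/57 = 255.0695 rpm, dir flips to −; running = −255.0695

-255.0695 rpm (opposite to input, |ω| = 255.0695 rpm)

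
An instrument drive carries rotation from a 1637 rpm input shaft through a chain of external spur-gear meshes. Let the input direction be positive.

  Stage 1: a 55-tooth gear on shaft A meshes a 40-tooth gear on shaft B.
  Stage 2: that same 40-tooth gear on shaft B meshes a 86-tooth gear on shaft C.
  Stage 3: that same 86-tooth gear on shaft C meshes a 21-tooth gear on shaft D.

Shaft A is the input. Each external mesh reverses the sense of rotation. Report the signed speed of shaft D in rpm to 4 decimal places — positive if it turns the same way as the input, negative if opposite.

Stage 1 [55T→40T]: ω = 1637.0000×55/40 = 2250.8750 rpm, dir flips to −; running = −2250.8750
Stage 2 [40T→86T]: ω = 2250.8750×40/86 = 1046.9186 rpm, dir flips to +; running = +1046.9186
Stage 3 [86T→21T]: ω = 1046.9186×86/21 = 4287.3810 rpm, dir flips to −; running = −4287.3810

-4287.3810 rpm (opposite to input, |ω| = 4287.3810 rpm)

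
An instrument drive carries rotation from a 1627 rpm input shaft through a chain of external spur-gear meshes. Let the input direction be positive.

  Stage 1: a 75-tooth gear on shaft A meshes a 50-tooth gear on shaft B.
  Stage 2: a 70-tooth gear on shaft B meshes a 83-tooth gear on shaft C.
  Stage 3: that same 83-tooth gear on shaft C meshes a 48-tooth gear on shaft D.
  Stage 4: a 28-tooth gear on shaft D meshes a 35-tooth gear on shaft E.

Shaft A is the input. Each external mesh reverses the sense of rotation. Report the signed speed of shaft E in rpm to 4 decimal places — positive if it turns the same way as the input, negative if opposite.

Stage 1 [75T→50T]: ω = 1627.0000×75/50 = 2440.5000 rpm, dir flips to −; running = −2440.5000
Stage 2 [70T→83T]: ω = 2440.5000×70/83 = 2058.2530 rpm, dir flips to +; running = +2058.2530
Stage 3 [83T→48T]: ω = 2058.2530×83/48 = 3559.0625 rpm, dir flips to −; running = −3559.0625
Stage 4 [28T→35T]: ω = 3559.0625×28/35 = 2847.2500 rpm, dir flips to +; running = +2847.2500

+2847.2500 rpm (same as input, |ω| = 2847.2500 rpm)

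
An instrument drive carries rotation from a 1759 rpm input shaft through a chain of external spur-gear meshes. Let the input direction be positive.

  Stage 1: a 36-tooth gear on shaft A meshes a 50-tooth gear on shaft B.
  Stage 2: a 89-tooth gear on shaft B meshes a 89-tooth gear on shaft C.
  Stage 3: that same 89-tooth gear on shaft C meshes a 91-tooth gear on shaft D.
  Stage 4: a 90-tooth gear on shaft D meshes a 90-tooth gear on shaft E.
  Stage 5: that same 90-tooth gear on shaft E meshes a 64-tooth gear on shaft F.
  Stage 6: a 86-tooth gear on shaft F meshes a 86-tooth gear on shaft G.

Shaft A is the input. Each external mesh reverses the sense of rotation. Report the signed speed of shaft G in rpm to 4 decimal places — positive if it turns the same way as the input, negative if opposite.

Stage 1 [36T→50T]: ω = 1759.0000×36/50 = 1266.4800 rpm, dir flips to −; running = −1266.4800
Stage 2 [89T→89T]: ω = 1266.4800×89/89 = 1266.4800 rpm, dir flips to +; running = +1266.4800
Stage 3 [89T→91T]: ω = 1266.4800×89/91 = 1238.6453 rpm, dir flips to −; running = −1238.6453
Stage 4 [90T→90T]: ω = 1238.6453×90/90 = 1238.6453 rpm, dir flips to +; running = +1238.6453
Stage 5 [90T→64T]: ω = 1238.6453×90/64 = 1741.8449 rpm, dir flips to −; running = −1741.8449
Stage 6 [86T→86T]: ω = 1741.8449×86/86 = 1741.8449 rpm, dir flips to +; running = +1741.8449

+1741.8449 rpm (same as input, |ω| = 1741.8449 rpm)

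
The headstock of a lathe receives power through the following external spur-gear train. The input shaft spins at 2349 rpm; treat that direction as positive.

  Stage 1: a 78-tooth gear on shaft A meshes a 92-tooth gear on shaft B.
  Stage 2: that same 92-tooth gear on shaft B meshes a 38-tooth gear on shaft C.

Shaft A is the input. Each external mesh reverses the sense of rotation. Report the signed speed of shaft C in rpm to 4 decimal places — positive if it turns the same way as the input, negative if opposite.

Stage 1 [78T→92T]: ω = 2349.0000×78/92 = 1991.5435 rpm, dir flips to −; running = −1991.5435
Stage 2 [92T→38T]: ω = 1991.5435×92/38 = 4821.6316 rpm, dir flips to +; running = +4821.6316

+4821.6316 rpm (same as input, |ω| = 4821.6316 rpm)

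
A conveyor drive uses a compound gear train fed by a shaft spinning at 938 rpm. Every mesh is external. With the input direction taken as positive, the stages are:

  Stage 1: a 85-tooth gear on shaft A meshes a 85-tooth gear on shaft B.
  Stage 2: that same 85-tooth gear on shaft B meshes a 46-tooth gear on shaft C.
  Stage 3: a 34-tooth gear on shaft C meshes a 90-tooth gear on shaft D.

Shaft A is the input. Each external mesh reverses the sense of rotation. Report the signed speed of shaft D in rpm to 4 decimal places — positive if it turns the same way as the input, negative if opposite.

-654.7874 rpm (opposite to input, |ω| = 654.7874 rpm)

Stage 1 [85T→85T]: ω = 938.0000×85/85 = 938.0000 rpm, dir flips to −; running = −938.0000
Stage 2 [85T→46T]: ω = 938.0000×85/46 = 1733.2609 rpm, dir flips to +; running = +1733.2609
Stage 3 [34T→90T]: ω = 1733.2609×34/90 = 654.7874 rpm, dir flips to −; running = −654.7874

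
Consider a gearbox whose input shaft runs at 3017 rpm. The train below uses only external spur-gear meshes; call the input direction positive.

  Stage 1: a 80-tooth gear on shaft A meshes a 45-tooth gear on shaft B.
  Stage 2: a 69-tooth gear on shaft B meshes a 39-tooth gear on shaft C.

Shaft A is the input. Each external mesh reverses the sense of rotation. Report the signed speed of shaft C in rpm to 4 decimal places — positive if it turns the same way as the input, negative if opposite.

Stage 1 [80T→45T]: ω = 3017.0000×80/45 = 5363.5556 rpm, dir flips to −; running = −5363.5556
Stage 2 [69T→39T]: ω = 5363.5556×69/39 = 9489.3675 rpm, dir flips to +; running = +9489.3675

+9489.3675 rpm (same as input, |ω| = 9489.3675 rpm)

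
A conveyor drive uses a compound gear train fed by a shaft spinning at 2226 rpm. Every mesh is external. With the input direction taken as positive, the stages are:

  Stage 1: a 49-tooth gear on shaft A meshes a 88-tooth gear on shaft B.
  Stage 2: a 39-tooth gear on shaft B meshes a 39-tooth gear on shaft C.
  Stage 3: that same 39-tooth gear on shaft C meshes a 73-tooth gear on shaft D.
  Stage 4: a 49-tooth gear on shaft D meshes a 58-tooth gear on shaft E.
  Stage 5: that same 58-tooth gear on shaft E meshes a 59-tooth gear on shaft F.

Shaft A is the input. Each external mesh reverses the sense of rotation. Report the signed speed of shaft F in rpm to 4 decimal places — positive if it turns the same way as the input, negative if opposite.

-549.9515 rpm (opposite to input, |ω| = 549.9515 rpm)

Stage 1 [49T→88T]: ω = 2226.0000×49/88 = 1239.4773 rpm, dir flips to −; running = −1239.4773
Stage 2 [39T→39T]: ω = 1239.4773×39/39 = 1239.4773 rpm, dir flips to +; running = +1239.4773
Stage 3 [39T→73T]: ω = 1239.4773×39/73 = 662.1865 rpm, dir flips to −; running = −662.1865
Stage 4 [49T→58T]: ω = 662.1865×49/58 = 559.4334 rpm, dir flips to +; running = +559.4334
Stage 5 [58T→59T]: ω = 559.4334×58/59 = 549.9515 rpm, dir flips to −; running = −549.9515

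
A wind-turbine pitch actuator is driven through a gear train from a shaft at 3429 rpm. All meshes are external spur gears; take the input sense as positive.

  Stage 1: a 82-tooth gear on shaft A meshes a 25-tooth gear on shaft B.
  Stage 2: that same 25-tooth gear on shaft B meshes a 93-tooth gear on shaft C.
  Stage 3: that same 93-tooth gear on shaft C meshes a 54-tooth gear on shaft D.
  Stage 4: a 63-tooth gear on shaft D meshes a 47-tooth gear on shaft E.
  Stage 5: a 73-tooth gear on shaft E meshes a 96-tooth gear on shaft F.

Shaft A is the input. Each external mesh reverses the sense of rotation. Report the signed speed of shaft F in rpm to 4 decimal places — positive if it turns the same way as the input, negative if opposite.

Stage 1 [82T→25T]: ω = 3429.0000×82/25 = 11247.1200 rpm, dir flips to −; running = −11247.1200
Stage 2 [25T→93T]: ω = 11247.1200×25/93 = 3023.4194 rpm, dir flips to +; running = +3023.4194
Stage 3 [93T→54T]: ω = 3023.4194×93/54 = 5207.0000 rpm, dir flips to −; running = −5207.0000
Stage 4 [63T→47T]: ω = 5207.0000×63/47 = 6979.5957 rpm, dir flips to +; running = +6979.5957
Stage 5 [73T→96T]: ω = 6979.5957×73/96 = 5307.4009 rpm, dir flips to −; running = −5307.4009

-5307.4009 rpm (opposite to input, |ω| = 5307.4009 rpm)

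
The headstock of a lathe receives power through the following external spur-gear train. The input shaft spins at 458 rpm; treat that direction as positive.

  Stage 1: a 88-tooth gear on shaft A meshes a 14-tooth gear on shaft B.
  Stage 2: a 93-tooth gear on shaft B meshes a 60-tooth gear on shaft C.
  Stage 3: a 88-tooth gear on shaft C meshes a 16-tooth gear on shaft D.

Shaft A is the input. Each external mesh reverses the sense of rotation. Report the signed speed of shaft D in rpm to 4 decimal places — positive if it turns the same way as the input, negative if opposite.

Stage 1 [88T→14T]: ω = 458.0000×88/14 = 2878.8571 rpm, dir flips to −; running = −2878.8571
Stage 2 [93T→60T]: ω = 2878.8571×93/60 = 4462.2286 rpm, dir flips to +; running = +4462.2286
Stage 3 [88T→16T]: ω = 4462.2286×88/16 = 24542.2571 rpm, dir flips to −; running = −24542.2571

-24542.2571 rpm (opposite to input, |ω| = 24542.2571 rpm)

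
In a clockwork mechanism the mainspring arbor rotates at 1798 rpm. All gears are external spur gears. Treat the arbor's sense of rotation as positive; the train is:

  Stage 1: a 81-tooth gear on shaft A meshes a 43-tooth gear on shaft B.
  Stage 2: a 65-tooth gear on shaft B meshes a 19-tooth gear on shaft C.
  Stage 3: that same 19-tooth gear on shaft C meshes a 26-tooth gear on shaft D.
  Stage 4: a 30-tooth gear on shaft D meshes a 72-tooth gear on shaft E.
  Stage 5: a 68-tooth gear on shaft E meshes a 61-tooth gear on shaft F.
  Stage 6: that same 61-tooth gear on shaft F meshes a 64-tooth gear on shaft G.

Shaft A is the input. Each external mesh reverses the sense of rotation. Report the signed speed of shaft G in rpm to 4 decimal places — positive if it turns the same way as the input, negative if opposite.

Stage 1 [81T→43T]: ω = 1798.0000×81/43 = 3386.9302 rpm, dir flips to −; running = −3386.9302
Stage 2 [65T→19T]: ω = 3386.9302×65/19 = 11586.8666 rpm, dir flips to +; running = +11586.8666
Stage 3 [19T→26T]: ω = 11586.8666×19/26 = 8467.3256 rpm, dir flips to −; running = −8467.3256
Stage 4 [30T→72T]: ω = 8467.3256×30/72 = 3528.0523 rpm, dir flips to +; running = +3528.0523
Stage 5 [68T→61T]: ω = 3528.0523×68/61 = 3932.9108 rpm, dir flips to −; running = −3932.9108
Stage 6 [61T→64T]: ω = 3932.9108×61/64 = 3748.5556 rpm, dir flips to +; running = +3748.5556

+3748.5556 rpm (same as input, |ω| = 3748.5556 rpm)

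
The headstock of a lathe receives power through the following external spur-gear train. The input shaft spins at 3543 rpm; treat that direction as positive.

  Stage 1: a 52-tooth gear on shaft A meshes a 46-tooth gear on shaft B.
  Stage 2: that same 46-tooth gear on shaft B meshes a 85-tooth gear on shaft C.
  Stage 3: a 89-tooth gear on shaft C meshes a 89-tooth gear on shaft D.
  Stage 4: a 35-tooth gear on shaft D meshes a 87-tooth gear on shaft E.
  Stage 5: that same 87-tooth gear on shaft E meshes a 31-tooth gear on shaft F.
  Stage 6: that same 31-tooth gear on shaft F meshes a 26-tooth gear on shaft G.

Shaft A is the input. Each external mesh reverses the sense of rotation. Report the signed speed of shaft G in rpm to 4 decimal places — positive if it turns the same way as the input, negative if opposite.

+2917.7647 rpm (same as input, |ω| = 2917.7647 rpm)

Stage 1 [52T→46T]: ω = 3543.0000×52/46 = 4005.1304 rpm, dir flips to −; running = −4005.1304
Stage 2 [46T→85T]: ω = 4005.1304×46/85 = 2167.4824 rpm, dir flips to +; running = +2167.4824
Stage 3 [89T→89T]: ω = 2167.4824×89/89 = 2167.4824 rpm, dir flips to −; running = −2167.4824
Stage 4 [35T→87T]: ω = 2167.4824×35/87 = 871.9757 rpm, dir flips to +; running = +871.9757
Stage 5 [87T→31T]: ω = 871.9757×87/31 = 2447.1575 rpm, dir flips to −; running = −2447.1575
Stage 6 [31T→26T]: ω = 2447.1575×31/26 = 2917.7647 rpm, dir flips to +; running = +2917.7647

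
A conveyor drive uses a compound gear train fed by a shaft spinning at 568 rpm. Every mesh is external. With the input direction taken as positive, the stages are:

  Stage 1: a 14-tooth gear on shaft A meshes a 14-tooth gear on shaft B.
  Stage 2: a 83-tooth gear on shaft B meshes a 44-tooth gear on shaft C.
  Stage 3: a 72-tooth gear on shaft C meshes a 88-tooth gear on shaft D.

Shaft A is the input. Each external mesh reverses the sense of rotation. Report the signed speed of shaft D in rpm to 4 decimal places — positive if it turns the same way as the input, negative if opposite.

-876.6446 rpm (opposite to input, |ω| = 876.6446 rpm)

Stage 1 [14T→14T]: ω = 568.0000×14/14 = 568.0000 rpm, dir flips to −; running = −568.0000
Stage 2 [83T→44T]: ω = 568.0000×83/44 = 1071.4545 rpm, dir flips to +; running = +1071.4545
Stage 3 [72T→88T]: ω = 1071.4545×72/88 = 876.6446 rpm, dir flips to −; running = −876.6446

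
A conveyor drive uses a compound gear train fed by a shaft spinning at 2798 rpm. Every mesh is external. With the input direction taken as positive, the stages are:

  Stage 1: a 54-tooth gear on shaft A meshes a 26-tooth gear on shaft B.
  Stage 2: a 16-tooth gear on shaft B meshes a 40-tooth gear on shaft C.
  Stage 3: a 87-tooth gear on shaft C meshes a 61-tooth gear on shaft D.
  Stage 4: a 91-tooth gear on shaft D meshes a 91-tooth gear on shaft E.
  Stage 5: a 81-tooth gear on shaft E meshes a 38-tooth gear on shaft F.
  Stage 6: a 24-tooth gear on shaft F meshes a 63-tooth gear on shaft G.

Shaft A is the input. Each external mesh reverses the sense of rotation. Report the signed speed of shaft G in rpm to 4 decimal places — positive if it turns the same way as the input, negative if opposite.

+2692.0904 rpm (same as input, |ω| = 2692.0904 rpm)

Stage 1 [54T→26T]: ω = 2798.0000×54/26 = 5811.2308 rpm, dir flips to −; running = −5811.2308
Stage 2 [16T→40T]: ω = 5811.2308×16/40 = 2324.4923 rpm, dir flips to +; running = +2324.4923
Stage 3 [87T→61T]: ω = 2324.4923×87/61 = 3315.2595 rpm, dir flips to −; running = −3315.2595
Stage 4 [91T→91T]: ω = 3315.2595×91/91 = 3315.2595 rpm, dir flips to +; running = +3315.2595
Stage 5 [81T→38T]: ω = 3315.2595×81/38 = 7066.7374 rpm, dir flips to −; running = −7066.7374
Stage 6 [24T→63T]: ω = 7066.7374×24/63 = 2692.0904 rpm, dir flips to +; running = +2692.0904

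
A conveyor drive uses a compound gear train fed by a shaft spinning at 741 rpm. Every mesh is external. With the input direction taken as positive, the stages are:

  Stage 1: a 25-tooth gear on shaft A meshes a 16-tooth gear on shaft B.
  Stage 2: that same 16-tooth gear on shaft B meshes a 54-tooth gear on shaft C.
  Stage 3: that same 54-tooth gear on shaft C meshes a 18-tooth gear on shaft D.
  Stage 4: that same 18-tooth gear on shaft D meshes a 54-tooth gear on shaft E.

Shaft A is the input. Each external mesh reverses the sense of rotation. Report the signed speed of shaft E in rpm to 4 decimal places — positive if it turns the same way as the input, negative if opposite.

Stage 1 [25T→16T]: ω = 741.0000×25/16 = 1157.8125 rpm, dir flips to −; running = −1157.8125
Stage 2 [16T→54T]: ω = 1157.8125×16/54 = 343.0556 rpm, dir flips to +; running = +343.0556
Stage 3 [54T→18T]: ω = 343.0556×54/18 = 1029.1667 rpm, dir flips to −; running = −1029.1667
Stage 4 [18T→54T]: ω = 1029.1667×18/54 = 343.0556 rpm, dir flips to +; running = +343.0556

+343.0556 rpm (same as input, |ω| = 343.0556 rpm)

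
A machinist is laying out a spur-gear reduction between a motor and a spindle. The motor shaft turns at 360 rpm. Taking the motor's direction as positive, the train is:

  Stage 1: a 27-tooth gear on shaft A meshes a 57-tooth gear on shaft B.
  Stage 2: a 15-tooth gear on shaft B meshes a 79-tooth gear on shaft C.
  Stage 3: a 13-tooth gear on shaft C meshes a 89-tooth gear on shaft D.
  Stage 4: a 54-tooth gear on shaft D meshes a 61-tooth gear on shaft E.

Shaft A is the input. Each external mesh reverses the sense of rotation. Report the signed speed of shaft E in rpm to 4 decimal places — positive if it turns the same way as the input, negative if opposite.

+4.1867 rpm (same as input, |ω| = 4.1867 rpm)

Stage 1 [27T→57T]: ω = 360.0000×27/57 = 170.5263 rpm, dir flips to −; running = −170.5263
Stage 2 [15T→79T]: ω = 170.5263×15/79 = 32.3784 rpm, dir flips to +; running = +32.3784
Stage 3 [13T→89T]: ω = 32.3784×13/89 = 4.7294 rpm, dir flips to −; running = −4.7294
Stage 4 [54T→61T]: ω = 4.7294×54/61 = 4.1867 rpm, dir flips to +; running = +4.1867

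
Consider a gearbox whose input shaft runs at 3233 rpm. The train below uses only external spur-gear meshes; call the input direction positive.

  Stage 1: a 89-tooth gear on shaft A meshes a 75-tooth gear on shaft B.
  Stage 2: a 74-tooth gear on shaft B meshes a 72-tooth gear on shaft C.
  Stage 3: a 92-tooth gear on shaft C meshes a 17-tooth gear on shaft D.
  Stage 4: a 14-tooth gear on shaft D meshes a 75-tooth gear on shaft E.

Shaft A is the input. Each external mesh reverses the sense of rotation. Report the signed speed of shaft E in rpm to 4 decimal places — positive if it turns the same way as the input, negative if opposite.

Stage 1 [89T→75T]: ω = 3233.0000×89/75 = 3836.4933 rpm, dir flips to −; running = −3836.4933
Stage 2 [74T→72T]: ω = 3836.4933×74/72 = 3943.0626 rpm, dir flips to +; running = +3943.0626
Stage 3 [92T→17T]: ω = 3943.0626×92/17 = 21338.9270 rpm, dir flips to −; running = −21338.9270
Stage 4 [14T→75T]: ω = 21338.9270×14/75 = 3983.2664 rpm, dir flips to +; running = +3983.2664

+3983.2664 rpm (same as input, |ω| = 3983.2664 rpm)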